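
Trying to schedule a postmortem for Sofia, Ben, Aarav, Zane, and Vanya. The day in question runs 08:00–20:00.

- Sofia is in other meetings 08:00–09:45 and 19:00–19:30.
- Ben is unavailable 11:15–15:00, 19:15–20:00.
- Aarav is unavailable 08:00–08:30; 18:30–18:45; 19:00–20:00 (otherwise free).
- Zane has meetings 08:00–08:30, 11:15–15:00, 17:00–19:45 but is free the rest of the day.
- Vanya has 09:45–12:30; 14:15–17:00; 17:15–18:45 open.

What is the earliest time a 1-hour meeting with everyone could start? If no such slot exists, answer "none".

09:45

Sofia free: 09:45-19:00, 19:30-20:00 (invert busy blocks within the working day).
Ben free: 08:00-11:15, 15:00-19:15 (invert busy blocks within the working day).
Aarav free: 08:30-18:30, 18:45-19:00 (invert busy blocks within the working day).
Zane free: 08:30-11:15, 15:00-17:00, 19:45-20:00 (invert busy blocks within the working day).
Vanya free: 09:45-12:30, 14:15-17:00, 17:15-18:45.
Sofia ∩ Ben: 09:45-11:15, 15:00-19:00.
Sofia ∩ Ben ∩ Aarav: 09:45-11:15, 15:00-18:30, 18:45-19:00.
Sofia ∩ Ben ∩ Aarav ∩ Zane: 09:45-11:15, 15:00-17:00.
Sofia ∩ Ben ∩ Aarav ∩ Zane ∩ Vanya: 09:45-11:15, 15:00-17:00.
Those are the intersection windows.
The first common window of at least 60 minutes is 09:45-11:15, so the earliest start is 09:45.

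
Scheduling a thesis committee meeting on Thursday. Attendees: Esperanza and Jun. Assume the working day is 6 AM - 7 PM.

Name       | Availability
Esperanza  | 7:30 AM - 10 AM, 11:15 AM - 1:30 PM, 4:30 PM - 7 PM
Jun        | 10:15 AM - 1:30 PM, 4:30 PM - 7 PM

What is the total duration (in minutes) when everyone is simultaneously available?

285

Esperanza ∩ Jun: 11:15-13:30, 16:30-19:00.
Summing the common windows: 135 + 150 = 285 minutes.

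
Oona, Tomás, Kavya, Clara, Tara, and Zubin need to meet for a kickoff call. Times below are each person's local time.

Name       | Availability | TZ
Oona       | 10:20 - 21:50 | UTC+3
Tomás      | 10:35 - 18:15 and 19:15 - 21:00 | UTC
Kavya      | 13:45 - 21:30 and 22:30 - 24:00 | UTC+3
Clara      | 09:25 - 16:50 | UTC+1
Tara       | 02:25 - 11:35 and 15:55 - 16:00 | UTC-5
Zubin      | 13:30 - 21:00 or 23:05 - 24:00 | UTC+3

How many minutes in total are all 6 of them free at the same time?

305

Oona in UTC: 07:20-18:50 (subtract 3h to convert from UTC+3).
Tomás in UTC: 10:35-18:15, 19:15-21:00.
Kavya in UTC: 10:45-18:30, 19:30-21:00 (subtract 3h to convert from UTC+3).
Clara in UTC: 08:25-15:50 (subtract 1h to convert from UTC+1).
Tara in UTC: 07:25-16:35, 20:55-21:00 (add 5h to convert from UTC-5).
Zubin in UTC: 10:30-18:00, 20:05-21:00 (subtract 3h to convert from UTC+3).
Oona ∩ Tomás: 10:35-18:15.
Oona ∩ Tomás ∩ Kavya: 10:45-18:15.
Oona ∩ Tomás ∩ Kavya ∩ Clara: 10:45-15:50.
Oona ∩ Tomás ∩ Kavya ∩ Clara ∩ Tara: 10:45-15:50.
Oona ∩ Tomás ∩ Kavya ∩ Clara ∩ Tara ∩ Zubin: 10:45-15:50.
Those are the intersection windows.
That's a single block of 305 minutes.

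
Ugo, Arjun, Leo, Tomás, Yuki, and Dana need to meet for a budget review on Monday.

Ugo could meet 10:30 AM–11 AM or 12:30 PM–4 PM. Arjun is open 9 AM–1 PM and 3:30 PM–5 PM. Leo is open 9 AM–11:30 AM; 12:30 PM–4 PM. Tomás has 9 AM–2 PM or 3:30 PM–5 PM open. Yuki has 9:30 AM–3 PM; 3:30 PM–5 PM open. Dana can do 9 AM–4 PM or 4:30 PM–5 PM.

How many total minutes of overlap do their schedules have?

Ugo ∩ Arjun: 10:30-11:00, 12:30-13:00, 15:30-16:00.
Ugo ∩ Arjun ∩ Leo: 10:30-11:00, 12:30-13:00, 15:30-16:00.
Ugo ∩ Arjun ∩ Leo ∩ Tomás: 10:30-11:00, 12:30-13:00, 15:30-16:00.
Ugo ∩ Arjun ∩ Leo ∩ Tomás ∩ Yuki: 10:30-11:00, 12:30-13:00, 15:30-16:00.
Ugo ∩ Arjun ∩ Leo ∩ Tomás ∩ Yuki ∩ Dana: 10:30-11:00, 12:30-13:00, 15:30-16:00.
Those are the intersection windows.
Summing the common windows: 30 + 30 + 30 = 90 minutes.

90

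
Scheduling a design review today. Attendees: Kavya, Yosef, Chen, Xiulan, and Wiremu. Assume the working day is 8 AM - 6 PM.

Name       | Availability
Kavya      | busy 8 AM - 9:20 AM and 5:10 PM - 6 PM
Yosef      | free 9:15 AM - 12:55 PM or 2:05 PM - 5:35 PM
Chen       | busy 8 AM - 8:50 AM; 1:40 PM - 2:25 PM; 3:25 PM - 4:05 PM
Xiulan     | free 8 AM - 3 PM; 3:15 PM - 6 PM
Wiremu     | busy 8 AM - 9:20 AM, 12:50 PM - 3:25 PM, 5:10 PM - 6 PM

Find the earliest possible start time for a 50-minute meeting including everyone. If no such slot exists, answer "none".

Kavya free: 09:20-17:10 (invert busy blocks within the working day).
Yosef free: 09:15-12:55, 14:05-17:35.
Chen free: 08:50-13:40, 14:25-15:25, 16:05-18:00 (invert busy blocks within the working day).
Xiulan free: 08:00-15:00, 15:15-18:00.
Wiremu free: 09:20-12:50, 15:25-17:10 (invert busy blocks within the working day).
Kavya ∩ Yosef: 09:20-12:55, 14:05-17:10.
Kavya ∩ Yosef ∩ Chen: 09:20-12:55, 14:25-15:25, 16:05-17:10.
Kavya ∩ Yosef ∩ Chen ∩ Xiulan: 09:20-12:55, 14:25-15:00, 15:15-15:25, 16:05-17:10.
Kavya ∩ Yosef ∩ Chen ∩ Xiulan ∩ Wiremu: 09:20-12:50, 16:05-17:10.
The first common window of at least 50 minutes is 09:20-12:50, so the earliest start is 09:20.

09:20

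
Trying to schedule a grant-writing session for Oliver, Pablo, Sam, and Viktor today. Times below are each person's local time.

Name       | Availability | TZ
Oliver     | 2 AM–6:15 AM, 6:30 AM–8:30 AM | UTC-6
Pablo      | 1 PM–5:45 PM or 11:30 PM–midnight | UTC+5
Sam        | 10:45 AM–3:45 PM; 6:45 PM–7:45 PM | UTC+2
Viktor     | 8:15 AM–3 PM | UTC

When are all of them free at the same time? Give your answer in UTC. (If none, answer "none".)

08:45-12:15, 12:30-12:45

Oliver in UTC: 08:00-12:15, 12:30-14:30 (add 6h to convert from UTC-6).
Pablo in UTC: 08:00-12:45, 18:30-19:00 (subtract 5h to convert from UTC+5).
Sam in UTC: 08:45-13:45, 16:45-17:45 (subtract 2h to convert from UTC+2).
Viktor in UTC: 08:15-15:00.
Oliver ∩ Pablo: 08:00-12:15, 12:30-12:45.
Oliver ∩ Pablo ∩ Sam: 08:45-12:15, 12:30-12:45.
Oliver ∩ Pablo ∩ Sam ∩ Viktor: 08:45-12:15, 12:30-12:45.
So the common availability across everyone is 08:45-12:15, 12:30-12:45.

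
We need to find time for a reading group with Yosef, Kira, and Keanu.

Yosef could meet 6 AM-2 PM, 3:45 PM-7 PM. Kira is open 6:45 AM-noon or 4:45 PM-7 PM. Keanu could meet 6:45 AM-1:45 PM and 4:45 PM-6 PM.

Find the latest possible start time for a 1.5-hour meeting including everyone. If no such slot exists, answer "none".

10:30

Yosef ∩ Kira: 06:45-12:00, 16:45-19:00.
Yosef ∩ Kira ∩ Keanu: 06:45-12:00, 16:45-18:00.
The last common window of at least 90 minutes is 06:45-12:00; a 90-minute meeting can start as late as 10:30 and still end by 12:00.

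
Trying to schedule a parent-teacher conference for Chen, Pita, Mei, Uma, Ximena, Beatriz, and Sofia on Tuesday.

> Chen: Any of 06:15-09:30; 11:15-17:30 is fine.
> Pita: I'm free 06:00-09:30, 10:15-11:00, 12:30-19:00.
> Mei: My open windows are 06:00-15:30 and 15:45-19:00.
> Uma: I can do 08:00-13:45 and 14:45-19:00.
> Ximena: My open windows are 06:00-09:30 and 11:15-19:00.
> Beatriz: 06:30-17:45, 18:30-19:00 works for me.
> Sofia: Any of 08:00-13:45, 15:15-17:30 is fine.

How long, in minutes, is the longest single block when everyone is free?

Chen ∩ Pita: 06:15-09:30, 12:30-17:30.
Chen ∩ Pita ∩ Mei: 06:15-09:30, 12:30-15:30, 15:45-17:30.
Chen ∩ Pita ∩ Mei ∩ Uma: 08:00-09:30, 12:30-13:45, 14:45-15:30, 15:45-17:30.
Chen ∩ Pita ∩ Mei ∩ Uma ∩ Ximena: 08:00-09:30, 12:30-13:45, 14:45-15:30, 15:45-17:30.
Chen ∩ Pita ∩ Mei ∩ Uma ∩ Ximena ∩ Beatriz: 08:00-09:30, 12:30-13:45, 14:45-15:30, 15:45-17:30.
Chen ∩ Pita ∩ Mei ∩ Uma ∩ Ximena ∩ Beatriz ∩ Sofia: 08:00-09:30, 12:30-13:45, 15:15-15:30, 15:45-17:30.
Those are the intersection windows.
The longest is 15:45-17:30 at 105 minutes.

105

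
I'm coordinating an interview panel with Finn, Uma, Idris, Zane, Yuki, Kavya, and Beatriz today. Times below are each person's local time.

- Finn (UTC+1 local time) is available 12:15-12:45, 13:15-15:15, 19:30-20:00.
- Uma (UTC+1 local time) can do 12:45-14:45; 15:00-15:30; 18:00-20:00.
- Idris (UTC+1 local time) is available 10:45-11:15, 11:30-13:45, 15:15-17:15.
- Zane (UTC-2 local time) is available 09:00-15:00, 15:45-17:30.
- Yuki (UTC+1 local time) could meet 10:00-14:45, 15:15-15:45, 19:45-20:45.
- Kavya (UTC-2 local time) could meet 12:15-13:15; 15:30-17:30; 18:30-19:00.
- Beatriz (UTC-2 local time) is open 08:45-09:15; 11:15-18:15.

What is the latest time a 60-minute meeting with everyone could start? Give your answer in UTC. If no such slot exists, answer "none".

Finn in UTC: 11:15-11:45, 12:15-14:15, 18:30-19:00 (subtract 1h to convert from UTC+1).
Uma in UTC: 11:45-13:45, 14:00-14:30, 17:00-19:00 (subtract 1h to convert from UTC+1).
Idris in UTC: 09:45-10:15, 10:30-12:45, 14:15-16:15 (subtract 1h to convert from UTC+1).
Zane in UTC: 11:00-17:00, 17:45-19:30 (add 2h to convert from UTC-2).
Yuki in UTC: 09:00-13:45, 14:15-14:45, 18:45-19:45 (subtract 1h to convert from UTC+1).
Kavya in UTC: 14:15-15:15, 17:30-19:30, 20:30-21:00 (add 2h to convert from UTC-2).
Beatriz in UTC: 10:45-11:15, 13:15-20:15 (add 2h to convert from UTC-2).
Finn ∩ Uma: 12:15-13:45, 14:00-14:15, 18:30-19:00.
Finn ∩ Uma ∩ Idris: 12:15-12:45.
Finn ∩ Uma ∩ Idris ∩ Zane: 12:15-12:45.
Finn ∩ Uma ∩ Idris ∩ Zane ∩ Yuki: 12:15-12:45.
Finn ∩ Uma ∩ Idris ∩ Zane ∩ Yuki ∩ Kavya: ∅.
Finn ∩ Uma ∩ Idris ∩ Zane ∩ Yuki ∩ Kavya ∩ Beatriz: ∅.
There is no time when everyone is free.
No common window is at least 60 minutes long.

none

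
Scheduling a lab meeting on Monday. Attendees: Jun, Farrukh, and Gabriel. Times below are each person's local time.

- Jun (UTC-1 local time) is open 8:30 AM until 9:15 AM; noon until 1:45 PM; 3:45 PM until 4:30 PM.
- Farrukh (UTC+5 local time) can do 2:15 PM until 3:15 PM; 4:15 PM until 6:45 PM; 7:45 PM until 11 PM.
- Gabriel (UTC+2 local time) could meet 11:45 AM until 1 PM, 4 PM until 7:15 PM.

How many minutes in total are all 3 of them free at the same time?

60

Jun in UTC: 09:30-10:15, 13:00-14:45, 16:45-17:30 (add 1h to convert from UTC-1).
Farrukh in UTC: 09:15-10:15, 11:15-13:45, 14:45-18:00 (subtract 5h to convert from UTC+5).
Gabriel in UTC: 09:45-11:00, 14:00-17:15 (subtract 2h to convert from UTC+2).
Jun ∩ Farrukh: 09:30-10:15, 13:00-13:45, 16:45-17:30.
Jun ∩ Farrukh ∩ Gabriel: 09:45-10:15, 16:45-17:15.
So the common availability across everyone is 09:45-10:15, 16:45-17:15.
Summing the common windows: 30 + 30 = 60 minutes.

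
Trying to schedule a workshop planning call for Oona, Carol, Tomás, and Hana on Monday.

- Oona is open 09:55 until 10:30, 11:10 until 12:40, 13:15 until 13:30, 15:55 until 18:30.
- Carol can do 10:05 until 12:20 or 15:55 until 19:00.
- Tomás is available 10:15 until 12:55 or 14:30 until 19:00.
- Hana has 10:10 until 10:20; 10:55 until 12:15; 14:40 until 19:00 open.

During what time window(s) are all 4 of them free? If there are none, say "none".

10:15-10:20, 11:10-12:15, 15:55-18:30

Oona ∩ Carol: 10:05-10:30, 11:10-12:20, 15:55-18:30.
Oona ∩ Carol ∩ Tomás: 10:15-10:30, 11:10-12:20, 15:55-18:30.
Oona ∩ Carol ∩ Tomás ∩ Hana: 10:15-10:20, 11:10-12:15, 15:55-18:30.
So the common availability across everyone is 10:15-10:20, 11:10-12:15, 15:55-18:30.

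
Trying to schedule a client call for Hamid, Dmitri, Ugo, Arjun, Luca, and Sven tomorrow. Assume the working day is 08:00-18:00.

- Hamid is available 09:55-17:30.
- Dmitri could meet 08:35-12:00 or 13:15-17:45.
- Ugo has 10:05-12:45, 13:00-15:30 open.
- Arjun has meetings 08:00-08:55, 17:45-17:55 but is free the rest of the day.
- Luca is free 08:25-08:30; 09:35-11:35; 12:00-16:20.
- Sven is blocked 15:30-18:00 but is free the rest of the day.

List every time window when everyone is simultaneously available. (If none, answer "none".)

10:05-11:35, 13:15-15:30

Hamid free: 09:55-17:30.
Dmitri free: 08:35-12:00, 13:15-17:45.
Ugo free: 10:05-12:45, 13:00-15:30.
Arjun free: 08:55-17:45, 17:55-18:00 (invert busy blocks within the working day).
Luca free: 08:25-08:30, 09:35-11:35, 12:00-16:20.
Sven free: 08:00-15:30 (invert busy blocks within the working day).
Hamid ∩ Dmitri: 09:55-12:00, 13:15-17:30.
Hamid ∩ Dmitri ∩ Ugo: 10:05-12:00, 13:15-15:30.
Hamid ∩ Dmitri ∩ Ugo ∩ Arjun: 10:05-12:00, 13:15-15:30.
Hamid ∩ Dmitri ∩ Ugo ∩ Arjun ∩ Luca: 10:05-11:35, 13:15-15:30.
Hamid ∩ Dmitri ∩ Ugo ∩ Arjun ∩ Luca ∩ Sven: 10:05-11:35, 13:15-15:30.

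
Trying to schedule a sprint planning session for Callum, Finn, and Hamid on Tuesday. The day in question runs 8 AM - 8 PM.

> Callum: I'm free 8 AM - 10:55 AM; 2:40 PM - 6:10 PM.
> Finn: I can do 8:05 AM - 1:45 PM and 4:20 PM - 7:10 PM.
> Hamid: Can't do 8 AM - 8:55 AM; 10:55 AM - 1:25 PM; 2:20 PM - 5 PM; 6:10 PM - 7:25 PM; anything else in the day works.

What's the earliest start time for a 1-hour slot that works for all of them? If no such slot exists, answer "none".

Callum free: 08:00-10:55, 14:40-18:10.
Finn free: 08:05-13:45, 16:20-19:10.
Hamid free: 08:55-10:55, 13:25-14:20, 17:00-18:10, 19:25-20:00 (invert busy blocks within the working day).
Callum ∩ Finn: 08:05-10:55, 16:20-18:10.
Callum ∩ Finn ∩ Hamid: 08:55-10:55, 17:00-18:10.
So the common availability across everyone is 08:55-10:55, 17:00-18:10.
The first common window of at least 60 minutes is 08:55-10:55, so the earliest start is 08:55.

08:55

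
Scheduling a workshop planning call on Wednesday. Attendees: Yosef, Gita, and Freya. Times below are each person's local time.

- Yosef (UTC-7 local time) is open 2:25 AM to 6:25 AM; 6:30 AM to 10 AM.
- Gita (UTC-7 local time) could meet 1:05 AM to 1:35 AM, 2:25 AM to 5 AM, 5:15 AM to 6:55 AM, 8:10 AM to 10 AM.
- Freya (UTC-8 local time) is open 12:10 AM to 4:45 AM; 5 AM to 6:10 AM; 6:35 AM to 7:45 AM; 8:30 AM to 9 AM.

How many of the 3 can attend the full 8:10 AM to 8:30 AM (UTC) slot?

Yosef in UTC: 09:25-13:25, 13:30-17:00 (add 7h to convert from UTC-7).
Gita in UTC: 08:05-08:35, 09:25-12:00, 12:15-13:55, 15:10-17:00 (add 7h to convert from UTC-7).
Freya in UTC: 08:10-12:45, 13:00-14:10, 14:35-15:45, 16:30-17:00 (add 8h to convert from UTC-8).
Gita and Freya can make the full 08:10-08:30 slot — that's 2.

2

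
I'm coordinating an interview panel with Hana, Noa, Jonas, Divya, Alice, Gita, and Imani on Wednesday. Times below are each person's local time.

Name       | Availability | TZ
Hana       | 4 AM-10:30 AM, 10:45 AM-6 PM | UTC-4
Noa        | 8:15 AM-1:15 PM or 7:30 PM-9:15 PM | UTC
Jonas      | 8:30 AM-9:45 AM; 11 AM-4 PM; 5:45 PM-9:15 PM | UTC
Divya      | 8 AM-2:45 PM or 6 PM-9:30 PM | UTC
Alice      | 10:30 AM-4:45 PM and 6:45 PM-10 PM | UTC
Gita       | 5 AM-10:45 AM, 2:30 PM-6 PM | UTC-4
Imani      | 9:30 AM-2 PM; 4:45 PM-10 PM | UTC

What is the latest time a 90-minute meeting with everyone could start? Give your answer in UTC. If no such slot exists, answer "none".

Hana in UTC: 08:00-14:30, 14:45-22:00 (add 4h to convert from UTC-4).
Noa in UTC: 08:15-13:15, 19:30-21:15.
Jonas in UTC: 08:30-09:45, 11:00-16:00, 17:45-21:15.
Divya in UTC: 08:00-14:45, 18:00-21:30.
Alice in UTC: 10:30-16:45, 18:45-22:00.
Gita in UTC: 09:00-14:45, 18:30-22:00 (add 4h to convert from UTC-4).
Imani in UTC: 09:30-14:00, 16:45-22:00.
Hana ∩ Noa: 08:15-13:15, 19:30-21:15.
Hana ∩ Noa ∩ Jonas: 08:30-09:45, 11:00-13:15, 19:30-21:15.
Hana ∩ Noa ∩ Jonas ∩ Divya: 08:30-09:45, 11:00-13:15, 19:30-21:15.
Hana ∩ Noa ∩ Jonas ∩ Divya ∩ Alice: 11:00-13:15, 19:30-21:15.
Hana ∩ Noa ∩ Jonas ∩ Divya ∩ Alice ∩ Gita: 11:00-13:15, 19:30-21:15.
Hana ∩ Noa ∩ Jonas ∩ Divya ∩ Alice ∩ Gita ∩ Imani: 11:00-13:15, 19:30-21:15.
The last common window of at least 90 minutes is 19:30-21:15; a 90-minute meeting can start as late as 19:45 and still end by 21:15.

19:45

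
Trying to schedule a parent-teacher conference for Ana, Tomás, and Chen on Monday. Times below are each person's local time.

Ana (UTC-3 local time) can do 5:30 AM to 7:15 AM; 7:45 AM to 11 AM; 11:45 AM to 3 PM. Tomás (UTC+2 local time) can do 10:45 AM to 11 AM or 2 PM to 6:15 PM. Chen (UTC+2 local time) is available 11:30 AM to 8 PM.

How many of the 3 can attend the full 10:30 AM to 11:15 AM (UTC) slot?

1

Ana in UTC: 08:30-10:15, 10:45-14:00, 14:45-18:00 (add 3h to convert from UTC-3).
Tomás in UTC: 08:45-09:00, 12:00-16:15 (subtract 2h to convert from UTC+2).
Chen in UTC: 09:30-18:00 (subtract 2h to convert from UTC+2).
Chen can make the full 10:30-11:15 slot — that's 1.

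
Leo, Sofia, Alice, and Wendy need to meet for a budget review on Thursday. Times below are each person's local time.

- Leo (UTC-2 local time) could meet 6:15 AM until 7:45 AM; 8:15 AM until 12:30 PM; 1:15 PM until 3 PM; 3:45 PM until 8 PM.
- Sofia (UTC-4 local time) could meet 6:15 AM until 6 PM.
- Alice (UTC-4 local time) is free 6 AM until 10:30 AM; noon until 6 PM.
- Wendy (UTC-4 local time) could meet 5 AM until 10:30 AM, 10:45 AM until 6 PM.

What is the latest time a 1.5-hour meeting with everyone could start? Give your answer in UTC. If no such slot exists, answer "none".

Leo in UTC: 08:15-09:45, 10:15-14:30, 15:15-17:00, 17:45-22:00 (add 2h to convert from UTC-2).
Sofia in UTC: 10:15-22:00 (add 4h to convert from UTC-4).
Alice in UTC: 10:00-14:30, 16:00-22:00 (add 4h to convert from UTC-4).
Wendy in UTC: 09:00-14:30, 14:45-22:00 (add 4h to convert from UTC-4).
Leo ∩ Sofia: 10:15-14:30, 15:15-17:00, 17:45-22:00.
Leo ∩ Sofia ∩ Alice: 10:15-14:30, 16:00-17:00, 17:45-22:00.
Leo ∩ Sofia ∩ Alice ∩ Wendy: 10:15-14:30, 16:00-17:00, 17:45-22:00.
The last common window of at least 90 minutes is 17:45-22:00; a 90-minute meeting can start as late as 20:30 and still end by 22:00.

20:30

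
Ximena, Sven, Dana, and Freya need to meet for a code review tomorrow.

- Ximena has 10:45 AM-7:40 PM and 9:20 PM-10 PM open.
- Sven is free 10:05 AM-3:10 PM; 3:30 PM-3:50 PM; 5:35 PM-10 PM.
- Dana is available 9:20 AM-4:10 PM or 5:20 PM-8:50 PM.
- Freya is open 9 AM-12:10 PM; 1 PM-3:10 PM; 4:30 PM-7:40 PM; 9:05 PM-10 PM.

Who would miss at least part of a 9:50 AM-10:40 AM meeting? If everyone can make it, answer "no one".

Ximena: not fully free for 09:50-10:40. Sven: not fully free for 09:50-10:40. Dana: free for 09:50-10:40. Freya: free for 09:50-10:40.

Sven, Ximena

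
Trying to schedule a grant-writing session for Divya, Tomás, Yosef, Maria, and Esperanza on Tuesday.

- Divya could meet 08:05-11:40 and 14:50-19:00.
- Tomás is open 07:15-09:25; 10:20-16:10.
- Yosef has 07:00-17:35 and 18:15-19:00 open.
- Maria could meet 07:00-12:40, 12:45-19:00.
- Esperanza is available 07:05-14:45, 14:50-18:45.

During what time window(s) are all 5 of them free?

Divya ∩ Tomás: 08:05-09:25, 10:20-11:40, 14:50-16:10.
Divya ∩ Tomás ∩ Yosef: 08:05-09:25, 10:20-11:40, 14:50-16:10.
Divya ∩ Tomás ∩ Yosef ∩ Maria: 08:05-09:25, 10:20-11:40, 14:50-16:10.
Divya ∩ Tomás ∩ Yosef ∩ Maria ∩ Esperanza: 08:05-09:25, 10:20-11:40, 14:50-16:10.
So the common availability across everyone is 08:05-09:25, 10:20-11:40, 14:50-16:10.

08:05-09:25, 10:20-11:40, 14:50-16:10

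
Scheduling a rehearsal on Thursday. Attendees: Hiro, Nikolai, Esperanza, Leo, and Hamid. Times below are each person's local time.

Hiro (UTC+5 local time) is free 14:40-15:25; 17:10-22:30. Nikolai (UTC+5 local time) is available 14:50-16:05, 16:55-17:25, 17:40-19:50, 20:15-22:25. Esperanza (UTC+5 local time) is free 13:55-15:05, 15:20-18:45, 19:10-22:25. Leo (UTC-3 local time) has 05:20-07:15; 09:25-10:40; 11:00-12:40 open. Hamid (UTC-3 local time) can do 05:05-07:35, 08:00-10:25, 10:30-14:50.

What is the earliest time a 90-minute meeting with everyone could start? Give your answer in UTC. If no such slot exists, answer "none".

none

Hiro in UTC: 09:40-10:25, 12:10-17:30 (subtract 5h to convert from UTC+5).
Nikolai in UTC: 09:50-11:05, 11:55-12:25, 12:40-14:50, 15:15-17:25 (subtract 5h to convert from UTC+5).
Esperanza in UTC: 08:55-10:05, 10:20-13:45, 14:10-17:25 (subtract 5h to convert from UTC+5).
Leo in UTC: 08:20-10:15, 12:25-13:40, 14:00-15:40 (add 3h to convert from UTC-3).
Hamid in UTC: 08:05-10:35, 11:00-13:25, 13:30-17:50 (add 3h to convert from UTC-3).
Hiro ∩ Nikolai: 09:50-10:25, 12:10-12:25, 12:40-14:50, 15:15-17:25.
Hiro ∩ Nikolai ∩ Esperanza: 09:50-10:05, 10:20-10:25, 12:10-12:25, 12:40-13:45, 14:10-14:50, 15:15-17:25.
Hiro ∩ Nikolai ∩ Esperanza ∩ Leo: 09:50-10:05, 12:40-13:40, 14:10-14:50, 15:15-15:40.
Hiro ∩ Nikolai ∩ Esperanza ∩ Leo ∩ Hamid: 09:50-10:05, 12:40-13:25, 13:30-13:40, 14:10-14:50, 15:15-15:40.
No common window is at least 90 minutes long.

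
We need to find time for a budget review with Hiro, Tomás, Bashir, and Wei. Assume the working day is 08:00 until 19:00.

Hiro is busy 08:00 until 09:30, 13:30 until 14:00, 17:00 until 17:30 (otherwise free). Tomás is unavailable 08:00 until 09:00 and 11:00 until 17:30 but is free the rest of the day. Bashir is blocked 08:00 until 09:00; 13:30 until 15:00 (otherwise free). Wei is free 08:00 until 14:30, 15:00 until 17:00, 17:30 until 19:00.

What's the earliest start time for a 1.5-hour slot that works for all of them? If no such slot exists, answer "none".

09:30

Hiro free: 09:30-13:30, 14:00-17:00, 17:30-19:00 (invert busy blocks within the working day).
Tomás free: 09:00-11:00, 17:30-19:00 (invert busy blocks within the working day).
Bashir free: 09:00-13:30, 15:00-19:00 (invert busy blocks within the working day).
Wei free: 08:00-14:30, 15:00-17:00, 17:30-19:00.
Hiro ∩ Tomás: 09:30-11:00, 17:30-19:00.
Hiro ∩ Tomás ∩ Bashir: 09:30-11:00, 17:30-19:00.
Hiro ∩ Tomás ∩ Bashir ∩ Wei: 09:30-11:00, 17:30-19:00.
The first common window of at least 90 minutes is 09:30-11:00, so the earliest start is 09:30.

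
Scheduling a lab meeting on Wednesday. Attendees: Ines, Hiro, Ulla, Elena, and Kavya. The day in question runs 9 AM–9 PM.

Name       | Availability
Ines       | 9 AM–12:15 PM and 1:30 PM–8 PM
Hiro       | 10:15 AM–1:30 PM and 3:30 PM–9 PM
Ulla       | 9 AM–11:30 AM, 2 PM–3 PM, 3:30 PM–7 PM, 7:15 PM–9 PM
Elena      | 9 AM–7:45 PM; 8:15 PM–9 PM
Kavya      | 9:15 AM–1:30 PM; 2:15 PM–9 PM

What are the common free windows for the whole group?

Ines ∩ Hiro: 10:15-12:15, 15:30-20:00.
Ines ∩ Hiro ∩ Ulla: 10:15-11:30, 15:30-19:00, 19:15-20:00.
Ines ∩ Hiro ∩ Ulla ∩ Elena: 10:15-11:30, 15:30-19:00, 19:15-19:45.
Ines ∩ Hiro ∩ Ulla ∩ Elena ∩ Kavya: 10:15-11:30, 15:30-19:00, 19:15-19:45.

10:15-11:30, 15:30-19:00, 19:15-19:45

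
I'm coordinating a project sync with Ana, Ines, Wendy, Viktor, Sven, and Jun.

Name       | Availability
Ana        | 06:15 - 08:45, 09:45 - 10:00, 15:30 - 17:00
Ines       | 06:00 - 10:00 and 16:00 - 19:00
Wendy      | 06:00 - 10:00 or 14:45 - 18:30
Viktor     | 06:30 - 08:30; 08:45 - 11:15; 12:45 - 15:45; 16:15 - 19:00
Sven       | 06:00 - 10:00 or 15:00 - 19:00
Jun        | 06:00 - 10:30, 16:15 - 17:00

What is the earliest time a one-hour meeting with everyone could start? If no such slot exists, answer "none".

06:30

Ana ∩ Ines: 06:15-08:45, 09:45-10:00, 16:00-17:00.
Ana ∩ Ines ∩ Wendy: 06:15-08:45, 09:45-10:00, 16:00-17:00.
Ana ∩ Ines ∩ Wendy ∩ Viktor: 06:30-08:30, 09:45-10:00, 16:15-17:00.
Ana ∩ Ines ∩ Wendy ∩ Viktor ∩ Sven: 06:30-08:30, 09:45-10:00, 16:15-17:00.
Ana ∩ Ines ∩ Wendy ∩ Viktor ∩ Sven ∩ Jun: 06:30-08:30, 09:45-10:00, 16:15-17:00.
The first common window of at least 60 minutes is 06:30-08:30, so the earliest start is 06:30.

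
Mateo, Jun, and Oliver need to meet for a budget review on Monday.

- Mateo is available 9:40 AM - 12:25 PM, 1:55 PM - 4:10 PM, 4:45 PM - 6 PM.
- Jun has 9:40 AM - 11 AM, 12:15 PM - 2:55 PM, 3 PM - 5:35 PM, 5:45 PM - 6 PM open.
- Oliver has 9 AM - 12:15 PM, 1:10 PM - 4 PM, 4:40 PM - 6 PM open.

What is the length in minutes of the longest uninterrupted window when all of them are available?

Mateo ∩ Jun: 09:40-11:00, 12:15-12:25, 13:55-14:55, 15:00-16:10, 16:45-17:35, 17:45-18:00.
Mateo ∩ Jun ∩ Oliver: 09:40-11:00, 13:55-14:55, 15:00-16:00, 16:45-17:35, 17:45-18:00.
The longest is 09:40-11:00 at 80 minutes.

80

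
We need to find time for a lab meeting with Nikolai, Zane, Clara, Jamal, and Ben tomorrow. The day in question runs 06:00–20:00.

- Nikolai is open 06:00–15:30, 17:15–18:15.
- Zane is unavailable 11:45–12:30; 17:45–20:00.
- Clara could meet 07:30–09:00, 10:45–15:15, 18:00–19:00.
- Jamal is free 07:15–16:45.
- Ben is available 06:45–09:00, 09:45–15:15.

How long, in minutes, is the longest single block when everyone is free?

Nikolai free: 06:00-15:30, 17:15-18:15.
Zane free: 06:00-11:45, 12:30-17:45 (invert busy blocks within the working day).
Clara free: 07:30-09:00, 10:45-15:15, 18:00-19:00.
Jamal free: 07:15-16:45.
Ben free: 06:45-09:00, 09:45-15:15.
Nikolai ∩ Zane: 06:00-11:45, 12:30-15:30, 17:15-17:45.
Nikolai ∩ Zane ∩ Clara: 07:30-09:00, 10:45-11:45, 12:30-15:15.
Nikolai ∩ Zane ∩ Clara ∩ Jamal: 07:30-09:00, 10:45-11:45, 12:30-15:15.
Nikolai ∩ Zane ∩ Clara ∩ Jamal ∩ Ben: 07:30-09:00, 10:45-11:45, 12:30-15:15.
The longest is 12:30-15:15 at 165 minutes.

165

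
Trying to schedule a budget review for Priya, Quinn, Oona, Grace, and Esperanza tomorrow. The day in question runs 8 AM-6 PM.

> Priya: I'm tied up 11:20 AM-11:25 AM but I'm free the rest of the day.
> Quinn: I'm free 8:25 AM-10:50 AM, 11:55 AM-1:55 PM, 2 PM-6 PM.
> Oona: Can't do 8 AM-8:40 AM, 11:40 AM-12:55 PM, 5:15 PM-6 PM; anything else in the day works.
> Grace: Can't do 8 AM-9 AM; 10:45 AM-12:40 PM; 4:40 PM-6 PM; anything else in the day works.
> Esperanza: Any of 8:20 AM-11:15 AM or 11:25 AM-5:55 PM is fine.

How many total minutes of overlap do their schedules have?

Priya free: 08:00-11:20, 11:25-18:00 (invert busy blocks within the working day).
Quinn free: 08:25-10:50, 11:55-13:55, 14:00-18:00.
Oona free: 08:40-11:40, 12:55-17:15 (invert busy blocks within the working day).
Grace free: 09:00-10:45, 12:40-16:40 (invert busy blocks within the working day).
Esperanza free: 08:20-11:15, 11:25-17:55.
Priya ∩ Quinn: 08:25-10:50, 11:55-13:55, 14:00-18:00.
Priya ∩ Quinn ∩ Oona: 08:40-10:50, 12:55-13:55, 14:00-17:15.
Priya ∩ Quinn ∩ Oona ∩ Grace: 09:00-10:45, 12:55-13:55, 14:00-16:40.
Priya ∩ Quinn ∩ Oona ∩ Grace ∩ Esperanza: 09:00-10:45, 12:55-13:55, 14:00-16:40.
Summing the common windows: 105 + 60 + 160 = 325 minutes.

325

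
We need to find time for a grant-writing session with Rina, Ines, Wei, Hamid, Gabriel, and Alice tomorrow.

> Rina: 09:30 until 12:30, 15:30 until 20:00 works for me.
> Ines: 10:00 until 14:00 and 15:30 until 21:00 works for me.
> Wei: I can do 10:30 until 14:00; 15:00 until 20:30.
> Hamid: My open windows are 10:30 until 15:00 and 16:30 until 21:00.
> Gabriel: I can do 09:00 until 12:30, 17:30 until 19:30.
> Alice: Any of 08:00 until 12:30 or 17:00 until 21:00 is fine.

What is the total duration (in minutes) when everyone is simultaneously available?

240

Rina ∩ Ines: 10:00-12:30, 15:30-20:00.
Rina ∩ Ines ∩ Wei: 10:30-12:30, 15:30-20:00.
Rina ∩ Ines ∩ Wei ∩ Hamid: 10:30-12:30, 16:30-20:00.
Rina ∩ Ines ∩ Wei ∩ Hamid ∩ Gabriel: 10:30-12:30, 17:30-19:30.
Rina ∩ Ines ∩ Wei ∩ Hamid ∩ Gabriel ∩ Alice: 10:30-12:30, 17:30-19:30.
Those are the intersection windows.
Summing the common windows: 120 + 120 = 240 minutes.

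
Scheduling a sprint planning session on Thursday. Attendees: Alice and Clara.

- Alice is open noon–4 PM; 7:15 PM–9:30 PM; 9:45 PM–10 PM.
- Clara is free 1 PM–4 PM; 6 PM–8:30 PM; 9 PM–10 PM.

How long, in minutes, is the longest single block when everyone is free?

180

Alice ∩ Clara: 13:00-16:00, 19:15-20:30, 21:00-21:30, 21:45-22:00.
Those are the intersection windows.
The longest is 13:00-16:00 at 180 minutes.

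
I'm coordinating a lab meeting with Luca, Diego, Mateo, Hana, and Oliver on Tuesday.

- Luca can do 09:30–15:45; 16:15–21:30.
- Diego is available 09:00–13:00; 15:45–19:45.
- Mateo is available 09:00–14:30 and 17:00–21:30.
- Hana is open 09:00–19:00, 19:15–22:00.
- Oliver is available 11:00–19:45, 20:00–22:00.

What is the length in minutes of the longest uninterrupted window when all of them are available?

Luca ∩ Diego: 09:30-13:00, 16:15-19:45.
Luca ∩ Diego ∩ Mateo: 09:30-13:00, 17:00-19:45.
Luca ∩ Diego ∩ Mateo ∩ Hana: 09:30-13:00, 17:00-19:00, 19:15-19:45.
Luca ∩ Diego ∩ Mateo ∩ Hana ∩ Oliver: 11:00-13:00, 17:00-19:00, 19:15-19:45.
The longest is 11:00-13:00 at 120 minutes.

120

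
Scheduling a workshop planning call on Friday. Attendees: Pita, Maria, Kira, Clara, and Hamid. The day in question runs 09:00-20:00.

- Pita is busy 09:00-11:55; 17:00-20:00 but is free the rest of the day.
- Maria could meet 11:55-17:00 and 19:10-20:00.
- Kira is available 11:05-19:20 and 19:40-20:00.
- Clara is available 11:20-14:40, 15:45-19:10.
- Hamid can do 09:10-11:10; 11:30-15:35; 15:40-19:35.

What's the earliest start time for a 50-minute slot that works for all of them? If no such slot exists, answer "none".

Pita free: 11:55-17:00 (invert busy blocks within the working day).
Maria free: 11:55-17:00, 19:10-20:00.
Kira free: 11:05-19:20, 19:40-20:00.
Clara free: 11:20-14:40, 15:45-19:10.
Hamid free: 09:10-11:10, 11:30-15:35, 15:40-19:35.
Pita ∩ Maria: 11:55-17:00.
Pita ∩ Maria ∩ Kira: 11:55-17:00.
Pita ∩ Maria ∩ Kira ∩ Clara: 11:55-14:40, 15:45-17:00.
Pita ∩ Maria ∩ Kira ∩ Clara ∩ Hamid: 11:55-14:40, 15:45-17:00.
The first common window of at least 50 minutes is 11:55-14:40, so the earliest start is 11:55.

11:55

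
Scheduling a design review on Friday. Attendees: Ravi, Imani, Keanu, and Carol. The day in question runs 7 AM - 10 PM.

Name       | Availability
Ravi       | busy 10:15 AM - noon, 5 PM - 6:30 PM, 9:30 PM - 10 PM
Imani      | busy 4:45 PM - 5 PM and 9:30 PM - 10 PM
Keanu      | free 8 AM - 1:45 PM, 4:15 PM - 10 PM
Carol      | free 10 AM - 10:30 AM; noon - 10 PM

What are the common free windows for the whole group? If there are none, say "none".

Ravi free: 07:00-10:15, 12:00-17:00, 18:30-21:30 (invert busy blocks within the working day).
Imani free: 07:00-16:45, 17:00-21:30 (invert busy blocks within the working day).
Keanu free: 08:00-13:45, 16:15-22:00.
Carol free: 10:00-10:30, 12:00-22:00.
Ravi ∩ Imani: 07:00-10:15, 12:00-16:45, 18:30-21:30.
Ravi ∩ Imani ∩ Keanu: 08:00-10:15, 12:00-13:45, 16:15-16:45, 18:30-21:30.
Ravi ∩ Imani ∩ Keanu ∩ Carol: 10:00-10:15, 12:00-13:45, 16:15-16:45, 18:30-21:30.
Those are the intersection windows.

10:00-10:15, 12:00-13:45, 16:15-16:45, 18:30-21:30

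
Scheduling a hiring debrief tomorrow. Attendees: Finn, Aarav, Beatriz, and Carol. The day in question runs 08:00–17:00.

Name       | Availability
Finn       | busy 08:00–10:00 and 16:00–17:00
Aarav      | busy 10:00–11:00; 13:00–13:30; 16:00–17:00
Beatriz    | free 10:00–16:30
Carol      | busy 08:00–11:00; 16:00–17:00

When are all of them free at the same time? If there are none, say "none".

Finn free: 10:00-16:00 (invert busy blocks within the working day).
Aarav free: 08:00-10:00, 11:00-13:00, 13:30-16:00 (invert busy blocks within the working day).
Beatriz free: 10:00-16:30.
Carol free: 11:00-16:00 (invert busy blocks within the working day).
Finn ∩ Aarav: 11:00-13:00, 13:30-16:00.
Finn ∩ Aarav ∩ Beatriz: 11:00-13:00, 13:30-16:00.
Finn ∩ Aarav ∩ Beatriz ∩ Carol: 11:00-13:00, 13:30-16:00.

11:00-13:00, 13:30-16:00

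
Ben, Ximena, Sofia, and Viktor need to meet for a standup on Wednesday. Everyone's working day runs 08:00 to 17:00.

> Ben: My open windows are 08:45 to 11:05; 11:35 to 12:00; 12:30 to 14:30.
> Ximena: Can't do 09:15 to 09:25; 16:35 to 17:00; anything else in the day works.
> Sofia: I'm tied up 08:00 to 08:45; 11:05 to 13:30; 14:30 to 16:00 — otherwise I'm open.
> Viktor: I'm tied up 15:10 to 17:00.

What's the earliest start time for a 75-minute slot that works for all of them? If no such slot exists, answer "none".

09:25

Ben free: 08:45-11:05, 11:35-12:00, 12:30-14:30.
Ximena free: 08:00-09:15, 09:25-16:35 (invert busy blocks within the working day).
Sofia free: 08:45-11:05, 13:30-14:30, 16:00-17:00 (invert busy blocks within the working day).
Viktor free: 08:00-15:10 (invert busy blocks within the working day).
Ben ∩ Ximena: 08:45-09:15, 09:25-11:05, 11:35-12:00, 12:30-14:30.
Ben ∩ Ximena ∩ Sofia: 08:45-09:15, 09:25-11:05, 13:30-14:30.
Ben ∩ Ximena ∩ Sofia ∩ Viktor: 08:45-09:15, 09:25-11:05, 13:30-14:30.
The first common window of at least 75 minutes is 09:25-11:05, so the earliest start is 09:25.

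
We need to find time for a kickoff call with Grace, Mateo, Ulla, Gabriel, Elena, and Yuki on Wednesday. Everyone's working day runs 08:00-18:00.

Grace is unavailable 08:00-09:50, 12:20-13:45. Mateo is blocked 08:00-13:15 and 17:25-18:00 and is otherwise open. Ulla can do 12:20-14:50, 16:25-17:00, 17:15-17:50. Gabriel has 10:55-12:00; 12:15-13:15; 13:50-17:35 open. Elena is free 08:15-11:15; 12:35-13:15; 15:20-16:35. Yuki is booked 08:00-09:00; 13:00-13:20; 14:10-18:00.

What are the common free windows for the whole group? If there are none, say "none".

none

Grace free: 09:50-12:20, 13:45-18:00 (invert busy blocks within the working day).
Mateo free: 13:15-17:25 (invert busy blocks within the working day).
Ulla free: 12:20-14:50, 16:25-17:00, 17:15-17:50.
Gabriel free: 10:55-12:00, 12:15-13:15, 13:50-17:35.
Elena free: 08:15-11:15, 12:35-13:15, 15:20-16:35.
Yuki free: 09:00-13:00, 13:20-14:10 (invert busy blocks within the working day).
Grace ∩ Mateo: 13:45-17:25.
Grace ∩ Mateo ∩ Ulla: 13:45-14:50, 16:25-17:00, 17:15-17:25.
Grace ∩ Mateo ∩ Ulla ∩ Gabriel: 13:50-14:50, 16:25-17:00, 17:15-17:25.
Grace ∩ Mateo ∩ Ulla ∩ Gabriel ∩ Elena: 16:25-16:35.
Grace ∩ Mateo ∩ Ulla ∩ Gabriel ∩ Elena ∩ Yuki: ∅.
There is no time when everyone is free.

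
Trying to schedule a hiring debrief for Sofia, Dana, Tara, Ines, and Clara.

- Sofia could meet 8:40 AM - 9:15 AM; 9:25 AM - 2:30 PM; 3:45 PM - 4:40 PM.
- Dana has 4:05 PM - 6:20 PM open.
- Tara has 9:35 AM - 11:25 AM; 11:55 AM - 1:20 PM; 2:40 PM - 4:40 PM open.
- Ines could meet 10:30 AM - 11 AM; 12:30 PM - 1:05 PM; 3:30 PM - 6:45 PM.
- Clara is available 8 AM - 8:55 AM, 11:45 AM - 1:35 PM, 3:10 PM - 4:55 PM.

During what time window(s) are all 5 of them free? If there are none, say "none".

Sofia ∩ Dana: 16:05-16:40.
Sofia ∩ Dana ∩ Tara: 16:05-16:40.
Sofia ∩ Dana ∩ Tara ∩ Ines: 16:05-16:40.
Sofia ∩ Dana ∩ Tara ∩ Ines ∩ Clara: 16:05-16:40.
So the common availability across everyone is 16:05-16:40.

16:05-16:40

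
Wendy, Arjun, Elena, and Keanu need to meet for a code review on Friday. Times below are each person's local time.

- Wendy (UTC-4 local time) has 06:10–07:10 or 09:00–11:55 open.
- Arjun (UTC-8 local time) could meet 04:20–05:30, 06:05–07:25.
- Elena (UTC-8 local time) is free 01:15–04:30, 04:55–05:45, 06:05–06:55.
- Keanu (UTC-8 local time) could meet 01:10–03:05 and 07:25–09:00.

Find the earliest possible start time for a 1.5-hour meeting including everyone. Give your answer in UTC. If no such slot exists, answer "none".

none

Wendy in UTC: 10:10-11:10, 13:00-15:55 (add 4h to convert from UTC-4).
Arjun in UTC: 12:20-13:30, 14:05-15:25 (add 8h to convert from UTC-8).
Elena in UTC: 09:15-12:30, 12:55-13:45, 14:05-14:55 (add 8h to convert from UTC-8).
Keanu in UTC: 09:10-11:05, 15:25-17:00 (add 8h to convert from UTC-8).
Wendy ∩ Arjun: 13:00-13:30, 14:05-15:25.
Wendy ∩ Arjun ∩ Elena: 13:00-13:30, 14:05-14:55.
Wendy ∩ Arjun ∩ Elena ∩ Keanu: ∅.
There is no time when everyone is free.
No common window is at least 90 minutes long.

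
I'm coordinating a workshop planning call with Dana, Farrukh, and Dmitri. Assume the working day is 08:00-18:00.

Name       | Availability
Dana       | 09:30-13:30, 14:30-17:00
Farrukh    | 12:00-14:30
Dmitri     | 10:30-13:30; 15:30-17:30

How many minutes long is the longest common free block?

90

Dana ∩ Farrukh: 12:00-13:30.
Dana ∩ Farrukh ∩ Dmitri: 12:00-13:30.
So the common availability across everyone is 12:00-13:30.
The longest is 12:00-13:30 at 90 minutes.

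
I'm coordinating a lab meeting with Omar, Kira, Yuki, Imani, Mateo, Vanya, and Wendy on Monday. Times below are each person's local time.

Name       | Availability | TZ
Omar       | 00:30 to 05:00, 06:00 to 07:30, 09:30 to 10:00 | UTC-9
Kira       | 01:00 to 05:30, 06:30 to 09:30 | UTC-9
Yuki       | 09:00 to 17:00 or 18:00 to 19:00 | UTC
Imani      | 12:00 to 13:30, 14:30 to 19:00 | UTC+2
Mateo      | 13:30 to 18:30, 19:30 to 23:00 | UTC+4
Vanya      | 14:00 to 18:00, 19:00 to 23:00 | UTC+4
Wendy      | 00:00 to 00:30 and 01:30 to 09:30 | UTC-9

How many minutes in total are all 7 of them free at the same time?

210

Omar in UTC: 09:30-14:00, 15:00-16:30, 18:30-19:00 (add 9h to convert from UTC-9).
Kira in UTC: 10:00-14:30, 15:30-18:30 (add 9h to convert from UTC-9).
Yuki in UTC: 09:00-17:00, 18:00-19:00.
Imani in UTC: 10:00-11:30, 12:30-17:00 (subtract 2h to convert from UTC+2).
Mateo in UTC: 09:30-14:30, 15:30-19:00 (subtract 4h to convert from UTC+4).
Vanya in UTC: 10:00-14:00, 15:00-19:00 (subtract 4h to convert from UTC+4).
Wendy in UTC: 09:00-09:30, 10:30-18:30 (add 9h to convert from UTC-9).
Omar ∩ Kira: 10:00-14:00, 15:30-16:30.
Omar ∩ Kira ∩ Yuki: 10:00-14:00, 15:30-16:30.
Omar ∩ Kira ∩ Yuki ∩ Imani: 10:00-11:30, 12:30-14:00, 15:30-16:30.
Omar ∩ Kira ∩ Yuki ∩ Imani ∩ Mateo: 10:00-11:30, 12:30-14:00, 15:30-16:30.
Omar ∩ Kira ∩ Yuki ∩ Imani ∩ Mateo ∩ Vanya: 10:00-11:30, 12:30-14:00, 15:30-16:30.
Omar ∩ Kira ∩ Yuki ∩ Imani ∩ Mateo ∩ Vanya ∩ Wendy: 10:30-11:30, 12:30-14:00, 15:30-16:30.
Summing the common windows: 60 + 90 + 60 = 210 minutes.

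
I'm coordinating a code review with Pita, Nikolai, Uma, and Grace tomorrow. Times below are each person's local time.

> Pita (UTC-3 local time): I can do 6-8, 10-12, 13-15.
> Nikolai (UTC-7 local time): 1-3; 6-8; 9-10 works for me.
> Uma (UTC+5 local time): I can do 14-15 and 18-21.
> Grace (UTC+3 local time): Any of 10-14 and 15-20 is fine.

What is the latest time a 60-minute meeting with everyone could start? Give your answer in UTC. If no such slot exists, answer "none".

Pita in UTC: 09:00-11:00, 13:00-15:00, 16:00-18:00 (add 3h to convert from UTC-3).
Nikolai in UTC: 08:00-10:00, 13:00-15:00, 16:00-17:00 (add 7h to convert from UTC-7).
Uma in UTC: 09:00-10:00, 13:00-16:00 (subtract 5h to convert from UTC+5).
Grace in UTC: 07:00-11:00, 12:00-17:00 (subtract 3h to convert from UTC+3).
Pita ∩ Nikolai: 09:00-10:00, 13:00-15:00, 16:00-17:00.
Pita ∩ Nikolai ∩ Uma: 09:00-10:00, 13:00-15:00.
Pita ∩ Nikolai ∩ Uma ∩ Grace: 09:00-10:00, 13:00-15:00.
The last common window of at least 60 minutes is 13:00-15:00; a 60-minute meeting can start as late as 14:00 and still end by 15:00.

14:00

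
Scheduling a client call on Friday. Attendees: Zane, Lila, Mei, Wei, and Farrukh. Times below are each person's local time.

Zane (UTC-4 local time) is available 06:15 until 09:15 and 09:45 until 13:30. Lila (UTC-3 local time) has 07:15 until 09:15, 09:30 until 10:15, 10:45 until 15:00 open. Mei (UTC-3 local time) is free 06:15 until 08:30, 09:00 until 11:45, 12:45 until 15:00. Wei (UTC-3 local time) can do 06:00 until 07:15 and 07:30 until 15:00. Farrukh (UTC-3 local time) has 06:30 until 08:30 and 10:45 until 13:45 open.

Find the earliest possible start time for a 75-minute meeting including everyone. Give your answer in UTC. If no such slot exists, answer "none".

Zane in UTC: 10:15-13:15, 13:45-17:30 (add 4h to convert from UTC-4).
Lila in UTC: 10:15-12:15, 12:30-13:15, 13:45-18:00 (add 3h to convert from UTC-3).
Mei in UTC: 09:15-11:30, 12:00-14:45, 15:45-18:00 (add 3h to convert from UTC-3).
Wei in UTC: 09:00-10:15, 10:30-18:00 (add 3h to convert from UTC-3).
Farrukh in UTC: 09:30-11:30, 13:45-16:45 (add 3h to convert from UTC-3).
Zane ∩ Lila: 10:15-12:15, 12:30-13:15, 13:45-17:30.
Zane ∩ Lila ∩ Mei: 10:15-11:30, 12:00-12:15, 12:30-13:15, 13:45-14:45, 15:45-17:30.
Zane ∩ Lila ∩ Mei ∩ Wei: 10:30-11:30, 12:00-12:15, 12:30-13:15, 13:45-14:45, 15:45-17:30.
Zane ∩ Lila ∩ Mei ∩ Wei ∩ Farrukh: 10:30-11:30, 13:45-14:45, 15:45-16:45.
Those are the intersection windows.
No common window is at least 75 minutes long.

none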